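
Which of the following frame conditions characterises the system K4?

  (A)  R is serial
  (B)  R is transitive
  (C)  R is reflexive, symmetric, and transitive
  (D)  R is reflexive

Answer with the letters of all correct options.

(A) this class determines D, not K4.
(B) K4 is sound and complete for exactly this class.
(C) this class determines S5, not K4.
(D) this class determines T (= KT), not K4.

B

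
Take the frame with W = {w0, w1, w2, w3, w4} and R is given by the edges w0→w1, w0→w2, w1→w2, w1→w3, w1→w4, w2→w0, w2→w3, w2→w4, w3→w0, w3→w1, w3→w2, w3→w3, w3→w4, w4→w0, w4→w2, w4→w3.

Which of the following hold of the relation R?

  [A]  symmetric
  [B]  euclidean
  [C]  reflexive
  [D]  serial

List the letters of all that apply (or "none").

D

(A) not symmetric: w0 R w1 but not w1 R w0.
(B) not euclidean: w0 R w2 and w0 R w1 but not w2 R w1.
(C) not reflexive: not w0 R w0.
(D) serial: every world has an R-successor.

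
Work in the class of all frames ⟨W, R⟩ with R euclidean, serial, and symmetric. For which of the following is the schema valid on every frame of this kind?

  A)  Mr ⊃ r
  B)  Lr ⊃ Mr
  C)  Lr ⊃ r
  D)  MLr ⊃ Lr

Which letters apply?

B, C, D

Serial, symmetric and euclidean together give transitive (from symmetry + euclidean) and then reflexive; the relation is an equivalence.
(A) Mr ⊃ r is the converse of T; it holds exactly when R ⊆ identity. Such an R need not be a subset of the identity — not valid.
(B) Lr ⊃ Mr (axiom D) characterises the serial frames. Every such R is serial — valid.
(C) Lr ⊃ r is axiom T; it is valid on a frame exactly when R is reflexive. Every such R is reflexive, so valid.
(D) MLr ⊃ Lr (the dual of axiom 5) characterises the euclidean frames. Every such R is euclidean — valid.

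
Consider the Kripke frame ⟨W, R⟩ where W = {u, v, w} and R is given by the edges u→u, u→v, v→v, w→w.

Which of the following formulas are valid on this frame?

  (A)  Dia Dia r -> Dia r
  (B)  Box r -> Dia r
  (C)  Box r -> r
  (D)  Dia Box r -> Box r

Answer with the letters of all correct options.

R is reflexive: each world relates to itself.
R is transitive: R is closed under composition.
R is not euclidean: u R v and u R u but not v R u.
R is serial: every world has an R-successor.
(A) the dual of axiom 4: valid iff R is transitive. R is transitive — valid.
(B) Box r -> Dia r is axiom D; it is valid on a frame exactly when R is serial. R is serial, so valid.
(C) Box r -> r (axiom T) characterises the reflexive frames. R is reflexive — valid.
(D) the dual of axiom 5: valid iff R is euclidean. R is not euclidean — not valid.

A, B, C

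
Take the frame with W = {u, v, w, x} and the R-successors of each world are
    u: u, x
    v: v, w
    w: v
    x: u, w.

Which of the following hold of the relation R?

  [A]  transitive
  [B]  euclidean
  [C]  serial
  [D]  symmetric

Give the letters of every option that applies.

(A) not transitive: u R x and x R w but not u R w.
(B) not euclidean: x R u and x R w but not u R w.
(C) serial: every world has an R-successor.
(D) not symmetric: x R w but not w R x.

C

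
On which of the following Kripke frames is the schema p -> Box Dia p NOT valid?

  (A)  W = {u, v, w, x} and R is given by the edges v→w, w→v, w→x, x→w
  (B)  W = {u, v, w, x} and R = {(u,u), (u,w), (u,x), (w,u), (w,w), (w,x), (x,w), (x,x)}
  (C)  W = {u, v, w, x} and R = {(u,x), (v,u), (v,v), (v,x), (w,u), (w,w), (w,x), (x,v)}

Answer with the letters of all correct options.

The schema p -> Box Dia p is axiom B; it is valid on a frame iff R is symmetric.
(A) R is symmetric (every R-edge is matched by its reverse), so the schema is valid here.
(B) R is not symmetric (u R x but not x R u), so the schema fails here.
(C) R is not symmetric (u R x but not x R u), so the schema fails here.

B, C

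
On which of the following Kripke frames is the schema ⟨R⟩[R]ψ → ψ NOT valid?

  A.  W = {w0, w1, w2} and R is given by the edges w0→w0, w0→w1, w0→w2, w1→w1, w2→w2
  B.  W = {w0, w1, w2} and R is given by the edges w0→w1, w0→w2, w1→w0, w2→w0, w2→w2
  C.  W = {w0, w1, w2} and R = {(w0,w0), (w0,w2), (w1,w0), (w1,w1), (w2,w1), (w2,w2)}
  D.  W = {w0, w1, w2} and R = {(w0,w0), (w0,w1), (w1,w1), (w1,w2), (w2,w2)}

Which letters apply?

A, C, D

The schema ⟨R⟩[R]ψ → ψ is the dual of axiom B; it is valid on a frame iff R is symmetric.
(A) R is not symmetric (w0 R w1 but not w1 R w0), so the schema fails here.
(B) R is symmetric (every R-edge is matched by its reverse), so the schema is valid here.
(C) R is not symmetric (w0 R w2 but not w2 R w0), so the schema fails here.
(D) R is not symmetric (w0 R w1 but not w1 R w0), so the schema fails here.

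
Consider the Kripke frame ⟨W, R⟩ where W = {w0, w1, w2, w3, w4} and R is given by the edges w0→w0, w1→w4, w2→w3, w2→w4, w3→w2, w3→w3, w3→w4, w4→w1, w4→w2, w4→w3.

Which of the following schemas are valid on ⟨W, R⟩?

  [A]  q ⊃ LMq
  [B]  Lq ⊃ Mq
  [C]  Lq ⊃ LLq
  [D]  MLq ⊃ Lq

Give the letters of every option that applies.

R is symmetric: every R-edge is matched by its reverse.
R is not transitive: w1 R w4 and w4 R w1 but not w1 R w1.
R is not euclidean: w4 R w1 and w4 R w2 but not w1 R w2.
R is serial: every world has an R-successor.
(A) q ⊃ LMq (axiom B) characterises the symmetric frames. R is symmetric — valid.
(B) Lq ⊃ Mq is axiom D; it is valid on a frame exactly when R is serial. R is serial, so valid.
(C) axiom 4: valid iff R is transitive. R is not transitive — not valid.
(D) MLq ⊃ Lq is the dual of axiom 5; it is valid on a frame exactly when R is euclidean. R is not euclidean, so not valid.

A, B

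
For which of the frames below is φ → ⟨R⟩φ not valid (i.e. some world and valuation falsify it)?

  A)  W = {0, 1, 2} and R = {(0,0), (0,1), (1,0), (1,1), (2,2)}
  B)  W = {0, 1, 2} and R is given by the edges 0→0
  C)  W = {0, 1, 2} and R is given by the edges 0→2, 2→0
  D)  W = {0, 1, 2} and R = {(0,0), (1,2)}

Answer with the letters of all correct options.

B, C, D

The schema φ → ⟨R⟩φ is the dual of axiom T; it is valid on a frame iff R is reflexive.
(A) R is reflexive (each world relates to itself), so the schema is valid here.
(B) R is not reflexive (not 1 R 1), so the schema fails here.
(C) R is not reflexive (not 0 R 0), so the schema fails here.
(D) R is not reflexive (not 1 R 1), so the schema fails here.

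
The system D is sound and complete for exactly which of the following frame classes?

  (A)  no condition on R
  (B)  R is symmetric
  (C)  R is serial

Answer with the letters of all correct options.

C

(A) this class determines K, not D.
(B) this class determines KB, not D.
(C) D is sound and complete for exactly this class.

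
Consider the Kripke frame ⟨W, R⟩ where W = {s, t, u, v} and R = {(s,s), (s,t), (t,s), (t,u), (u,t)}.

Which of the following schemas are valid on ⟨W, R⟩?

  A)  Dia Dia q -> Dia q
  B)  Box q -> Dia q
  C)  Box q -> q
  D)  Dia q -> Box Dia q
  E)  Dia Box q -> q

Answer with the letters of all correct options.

R is not reflexive: not t R t.
R is symmetric: every R-edge is matched by its reverse.
R is not transitive: s R t and t R u but not s R u.
R is not euclidean: t R s and t R u but not s R u.
R is not serial: v has no R-successor.
(A) Dia Dia q -> Dia q (the dual of axiom 4) characterises the transitive frames. R is not transitive — not valid.
(B) axiom D: valid iff R is serial. R is not serial — not valid.
(C) axiom T: valid iff R is reflexive. R is not reflexive — not valid.
(D) Dia q -> Box Dia q (axiom 5) characterises the euclidean frames. R is not euclidean — not valid.
(E) Dia Box q -> q is the dual of axiom B, which corresponds to symmetry. R is symmetric — valid.

E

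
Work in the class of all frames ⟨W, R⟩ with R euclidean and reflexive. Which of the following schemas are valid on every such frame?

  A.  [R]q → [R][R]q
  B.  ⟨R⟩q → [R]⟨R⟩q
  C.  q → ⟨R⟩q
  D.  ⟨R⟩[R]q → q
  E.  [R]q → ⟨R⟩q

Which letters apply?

A, B, C, D, E

A reflexive euclidean relation is also symmetric (from wRw and wRv the euclidean condition gives vRw) and hence transitive; it is an equivalence relation.
(A) [R]q → [R][R]q is axiom 4, which corresponds to transitivity. Every such R is transitive — valid.
(B) ⟨R⟩q → [R]⟨R⟩q is axiom 5, which corresponds to the euclidean property. Every such R is euclidean — valid.
(C) the dual of axiom T: valid iff R is reflexive. Every such R is reflexive — valid.
(D) ⟨R⟩[R]q → q is the dual of axiom B; it is valid on a frame exactly when R is symmetric. Every such R is symmetric, so valid.
(E) [R]q → ⟨R⟩q is axiom D, which corresponds to seriality. Every such R is serial — valid.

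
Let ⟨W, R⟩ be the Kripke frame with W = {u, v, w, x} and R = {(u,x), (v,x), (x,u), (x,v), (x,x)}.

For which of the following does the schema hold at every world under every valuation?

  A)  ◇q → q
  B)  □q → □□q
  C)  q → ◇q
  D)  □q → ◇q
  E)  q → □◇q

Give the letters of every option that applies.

E

R is not reflexive: not u R u.
R is symmetric: every R-edge is matched by its reverse.
R is not transitive: u R x and x R u but not u R u.
R is not serial: w has no R-successor.
R is not a subset of the identity: u R x with u ≠ x.
(A) ◇q → q is the converse of T; it holds exactly when R ⊆ identity. Here R ⊄ identity — not valid.
(B) □q → □□q is axiom 4, which corresponds to transitivity. R is not transitive — not valid.
(C) q → ◇q is the dual of axiom T; it is valid on a frame exactly when R is reflexive. R is not reflexive, so not valid.
(D) □q → ◇q is axiom D, which corresponds to seriality. R is not serial — not valid.
(E) q → □◇q is axiom B; it is valid on a frame exactly when R is symmetric. R is symmetric, so valid.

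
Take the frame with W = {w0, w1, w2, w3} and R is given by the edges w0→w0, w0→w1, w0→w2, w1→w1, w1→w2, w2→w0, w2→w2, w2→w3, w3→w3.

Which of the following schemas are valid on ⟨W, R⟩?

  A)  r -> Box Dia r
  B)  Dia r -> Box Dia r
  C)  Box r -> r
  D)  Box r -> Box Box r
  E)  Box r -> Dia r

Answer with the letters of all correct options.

C, E

R is reflexive: each world relates to itself.
R is not symmetric: w0 R w1 but not w1 R w0.
R is not transitive: w0 R w2 and w2 R w3 but not w0 R w3.
R is not euclidean: w0 R w1 and w0 R w0 but not w1 R w0.
R is serial: every world has an R-successor.
(A) r -> Box Dia r is axiom B, which corresponds to symmetry. R is not symmetric — not valid.
(B) Dia r -> Box Dia r is axiom 5, which corresponds to the euclidean property. R is not euclidean — not valid.
(C) Box r -> r (axiom T) characterises the reflexive frames. R is reflexive — valid.
(D) Box r -> Box Box r is axiom 4; it is valid on a frame exactly when R is transitive. R is not transitive, so not valid.
(E) axiom D: valid iff R is serial. R is serial — valid.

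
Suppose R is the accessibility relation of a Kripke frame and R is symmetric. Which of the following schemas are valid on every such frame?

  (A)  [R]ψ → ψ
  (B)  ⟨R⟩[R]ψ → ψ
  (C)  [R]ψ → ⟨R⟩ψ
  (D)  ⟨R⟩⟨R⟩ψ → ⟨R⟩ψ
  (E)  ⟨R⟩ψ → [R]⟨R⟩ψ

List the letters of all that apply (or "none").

B

(A) [R]ψ → ψ is axiom T, which corresponds to reflexivity. Such an R need not be reflexive — not valid.
(B) the dual of axiom B: valid iff R is symmetric. Every such R is symmetric — valid.
(C) [R]ψ → ⟨R⟩ψ is axiom D; it is valid on a frame exactly when R is serial. Such an R need not be serial, so not valid.
(D) ⟨R⟩⟨R⟩ψ → ⟨R⟩ψ is the dual of axiom 4; it is valid on a frame exactly when R is transitive. Such an R need not be transitive, so not valid.
(E) ⟨R⟩ψ → [R]⟨R⟩ψ is axiom 5; it is valid on a frame exactly when R is euclidean. Such an R need not be euclidean, so not valid.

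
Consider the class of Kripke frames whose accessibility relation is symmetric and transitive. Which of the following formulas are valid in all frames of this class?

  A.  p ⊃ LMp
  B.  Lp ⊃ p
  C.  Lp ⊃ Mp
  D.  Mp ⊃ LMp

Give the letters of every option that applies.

A symmetric transitive relation is euclidean (uRv and uRw give vRu by symmetry, then vRw by transitivity).
(A) axiom B: valid iff R is symmetric. Every such R is symmetric — valid.
(B) Lp ⊃ p is axiom T, which corresponds to reflexivity. Such an R need not be reflexive — not valid.
(C) Lp ⊃ Mp (axiom D) characterises the serial frames. Such an R need not be serial — not valid.
(D) Mp ⊃ LMp is axiom 5; it is valid on a frame exactly when R is euclidean. Every such R is euclidean, so valid.

A, D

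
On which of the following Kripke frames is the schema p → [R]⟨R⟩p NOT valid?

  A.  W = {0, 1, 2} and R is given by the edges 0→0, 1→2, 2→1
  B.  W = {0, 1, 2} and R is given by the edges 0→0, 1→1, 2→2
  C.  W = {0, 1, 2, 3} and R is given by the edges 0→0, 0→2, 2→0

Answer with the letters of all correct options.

none

The schema p → [R]⟨R⟩p is axiom B; it is valid on a frame iff R is symmetric.
(A) R is symmetric (every R-edge is matched by its reverse), so the schema is valid here.
(B) R is symmetric (every R-edge is matched by its reverse), so the schema is valid here.
(C) R is symmetric (every R-edge is matched by its reverse), so the schema is valid here.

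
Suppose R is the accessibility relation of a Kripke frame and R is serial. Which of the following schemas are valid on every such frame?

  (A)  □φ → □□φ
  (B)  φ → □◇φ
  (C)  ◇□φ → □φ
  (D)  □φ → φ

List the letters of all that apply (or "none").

none

(A) axiom 4: valid iff R is transitive. Such an R need not be transitive — not valid.
(B) φ → □◇φ (axiom B) characterises the symmetric frames. Such an R need not be symmetric — not valid.
(C) the dual of axiom 5: valid iff R is euclidean. Such an R need not be euclidean — not valid.
(D) □φ → φ is axiom T, which corresponds to reflexivity. Such an R need not be reflexive — not valid.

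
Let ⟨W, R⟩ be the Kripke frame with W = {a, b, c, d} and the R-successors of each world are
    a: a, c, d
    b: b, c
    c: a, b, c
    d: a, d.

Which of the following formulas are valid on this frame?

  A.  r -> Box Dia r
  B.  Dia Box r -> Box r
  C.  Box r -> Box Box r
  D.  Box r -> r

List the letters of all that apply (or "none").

A, D

R is reflexive: each world relates to itself.
R is symmetric: every R-edge is matched by its reverse.
R is not transitive: a R c and c R b but not a R b.
R is not euclidean: a R c and a R d but not c R d.
(A) r -> Box Dia r (axiom B) characterises the symmetric frames. R is symmetric — valid.
(B) Dia Box r -> Box r is the dual of axiom 5; it is valid on a frame exactly when R is euclidean. R is not euclidean, so not valid.
(C) Box r -> Box Box r is axiom 4, which corresponds to transitivity. R is not transitive — not valid.
(D) Box r -> r (axiom T) characterises the reflexive frames. R is reflexive — valid.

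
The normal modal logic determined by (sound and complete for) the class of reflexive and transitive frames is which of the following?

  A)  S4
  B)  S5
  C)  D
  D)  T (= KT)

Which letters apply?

(A) S4 is determined by exactly this class.
(B) S5 is determined by the class of reflexive, symmetric, and transitive frames.
(C) D is determined by the class of serial frames.
(D) T (= KT) is determined by the class of reflexive frames.

A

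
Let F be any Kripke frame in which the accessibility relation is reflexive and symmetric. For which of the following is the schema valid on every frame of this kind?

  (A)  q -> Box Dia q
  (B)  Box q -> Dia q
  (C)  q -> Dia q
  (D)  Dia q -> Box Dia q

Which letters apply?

A, B, C

Reflexive relations are serial.
(A) q -> Box Dia q (axiom B) characterises the symmetric frames. Every such R is symmetric — valid.
(B) Box q -> Dia q (axiom D) characterises the serial frames. Every such R is serial — valid.
(C) q -> Dia q is the dual of axiom T, which corresponds to reflexivity. Every such R is reflexive — valid.
(D) Dia q -> Box Dia q is axiom 5; it is valid on a frame exactly when R is euclidean. Such an R need not be euclidean, so not valid.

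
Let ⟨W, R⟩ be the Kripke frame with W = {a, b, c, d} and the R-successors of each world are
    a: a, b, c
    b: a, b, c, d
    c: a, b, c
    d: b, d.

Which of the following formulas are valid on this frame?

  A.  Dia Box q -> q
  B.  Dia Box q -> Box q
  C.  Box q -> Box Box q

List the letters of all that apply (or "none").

R is symmetric: every R-edge is matched by its reverse.
R is not transitive: a R b and b R d but not a R d.
R is not euclidean: b R a and b R d but not a R d.
(A) the dual of axiom B: valid iff R is symmetric. R is symmetric — valid.
(B) Dia Box q -> Box q (the dual of axiom 5) characterises the euclidean frames. R is not euclidean — not valid.
(C) axiom 4: valid iff R is transitive. R is not transitive — not valid.

A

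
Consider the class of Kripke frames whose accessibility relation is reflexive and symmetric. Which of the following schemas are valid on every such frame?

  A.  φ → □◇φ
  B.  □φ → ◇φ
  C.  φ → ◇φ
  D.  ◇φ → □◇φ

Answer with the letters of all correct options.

A, B, C

Reflexive relations are serial.
(A) φ → □◇φ (axiom B) characterises the symmetric frames. Every such R is symmetric — valid.
(B) □φ → ◇φ (axiom D) characterises the serial frames. Every such R is serial — valid.
(C) φ → ◇φ (the dual of axiom T) characterises the reflexive frames. Every such R is reflexive — valid.
(D) ◇φ → □◇φ is axiom 5, which corresponds to the euclidean property. Such an R need not be euclidean — not valid.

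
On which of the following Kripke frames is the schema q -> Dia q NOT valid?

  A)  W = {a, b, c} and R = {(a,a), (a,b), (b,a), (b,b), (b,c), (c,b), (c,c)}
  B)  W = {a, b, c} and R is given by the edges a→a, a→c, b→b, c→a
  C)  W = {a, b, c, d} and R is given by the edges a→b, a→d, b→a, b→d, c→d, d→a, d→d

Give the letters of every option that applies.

The schema q -> Dia q is the dual of axiom T; it is valid on a frame iff R is reflexive.
(A) R is reflexive (each world relates to itself), so the schema is valid here.
(B) R is not reflexive (not c R c), so the schema fails here.
(C) R is not reflexive (not a R a), so the schema fails here.

B, C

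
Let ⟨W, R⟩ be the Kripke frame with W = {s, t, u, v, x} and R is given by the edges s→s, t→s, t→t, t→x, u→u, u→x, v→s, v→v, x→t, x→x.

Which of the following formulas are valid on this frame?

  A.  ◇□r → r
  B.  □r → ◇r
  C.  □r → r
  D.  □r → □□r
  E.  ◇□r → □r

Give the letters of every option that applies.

B, C

R is reflexive: each world relates to itself.
R is not symmetric: t R s but not s R t.
R is not transitive: u R x and x R t but not u R t.
R is not euclidean: t R s and t R t but not s R t.
R is serial: every world has an R-successor.
(A) the dual of axiom B: valid iff R is symmetric. R is not symmetric — not valid.
(B) axiom D: valid iff R is serial. R is serial — valid.
(C) □r → r is axiom T; it is valid on a frame exactly when R is reflexive. R is reflexive, so valid.
(D) axiom 4: valid iff R is transitive. R is not transitive — not valid.
(E) ◇□r → □r is the dual of axiom 5, which corresponds to the euclidean property. R is not euclidean — not valid.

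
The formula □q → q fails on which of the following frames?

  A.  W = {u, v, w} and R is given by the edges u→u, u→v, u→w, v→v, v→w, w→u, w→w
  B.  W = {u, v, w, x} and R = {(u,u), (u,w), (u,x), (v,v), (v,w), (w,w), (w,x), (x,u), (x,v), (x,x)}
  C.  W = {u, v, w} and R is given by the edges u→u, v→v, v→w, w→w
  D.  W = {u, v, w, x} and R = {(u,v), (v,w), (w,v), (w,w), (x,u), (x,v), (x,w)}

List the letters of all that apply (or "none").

The schema □q → q is axiom T; it is valid on a frame iff R is reflexive.
(A) R is reflexive (each world relates to itself), so the schema is valid here.
(B) R is reflexive (each world relates to itself), so the schema is valid here.
(C) R is reflexive (each world relates to itself), so the schema is valid here.
(D) R is not reflexive (not u R u), so the schema fails here.

D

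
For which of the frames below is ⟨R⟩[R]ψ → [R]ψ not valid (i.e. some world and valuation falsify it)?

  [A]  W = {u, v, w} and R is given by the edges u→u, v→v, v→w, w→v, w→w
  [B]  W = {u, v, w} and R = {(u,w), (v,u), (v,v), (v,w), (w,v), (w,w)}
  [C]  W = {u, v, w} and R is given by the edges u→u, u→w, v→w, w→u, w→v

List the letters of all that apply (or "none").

B, C

The schema ⟨R⟩[R]ψ → [R]ψ is the dual of axiom 5; it is valid on a frame iff R is euclidean.
(A) R is euclidean (any two R-successors of the same world are R-related), so the schema is valid here.
(B) R is not euclidean (v R u and v R v but not u R v), so the schema fails here.
(C) R is not euclidean (w R u and w R v but not u R v), so the schema fails here.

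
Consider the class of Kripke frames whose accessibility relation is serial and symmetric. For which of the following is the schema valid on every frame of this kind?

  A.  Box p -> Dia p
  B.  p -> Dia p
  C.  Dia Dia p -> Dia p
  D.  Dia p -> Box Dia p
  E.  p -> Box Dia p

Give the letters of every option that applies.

(A) Box p -> Dia p is axiom D; it is valid on a frame exactly when R is serial. Every such R is serial, so valid.
(B) p -> Dia p is the dual of axiom T, which corresponds to reflexivity. Such an R need not be reflexive — not valid.
(C) Dia Dia p -> Dia p is the dual of axiom 4; it is valid on a frame exactly when R is transitive. Such an R need not be transitive, so not valid.
(D) Dia p -> Box Dia p (axiom 5) characterises the euclidean frames. Such an R need not be euclidean — not valid.
(E) p -> Box Dia p (axiom B) characterises the symmetric frames. Every such R is symmetric — valid.

A, E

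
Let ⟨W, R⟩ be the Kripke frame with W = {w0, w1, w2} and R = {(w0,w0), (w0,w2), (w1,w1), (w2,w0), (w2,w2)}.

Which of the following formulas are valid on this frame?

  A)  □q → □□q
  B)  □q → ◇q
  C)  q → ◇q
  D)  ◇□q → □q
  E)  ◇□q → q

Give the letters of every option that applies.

A, B, C, D, E

R is reflexive: each world relates to itself.
R is symmetric: every R-edge is matched by its reverse.
R is transitive: R is closed under composition.
R is euclidean: any two R-successors of the same world are R-related.
R is serial: every world has an R-successor.
(A) □q → □□q (axiom 4) characterises the transitive frames. R is transitive — valid.
(B) □q → ◇q (axiom D) characterises the serial frames. R is serial — valid.
(C) q → ◇q is the dual of axiom T; it is valid on a frame exactly when R is reflexive. R is reflexive, so valid.
(D) ◇□q → □q is the dual of axiom 5; it is valid on a frame exactly when R is euclidean. R is euclidean, so valid.
(E) ◇□q → q (the dual of axiom B) characterises the symmetric frames. R is symmetric — valid.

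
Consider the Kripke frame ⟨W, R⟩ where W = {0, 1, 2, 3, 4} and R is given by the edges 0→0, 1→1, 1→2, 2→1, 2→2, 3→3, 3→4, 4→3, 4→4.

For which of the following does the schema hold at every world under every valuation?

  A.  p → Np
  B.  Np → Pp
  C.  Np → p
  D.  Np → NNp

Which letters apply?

R is reflexive: each world relates to itself.
R is transitive: R is closed under composition.
R is serial: every world has an R-successor.
R is not a subset of the identity: 1 R 2 with 1 ≠ 2.
(A) p → Np is valid only on frames where every R-edge is a self-loop. Here R ⊄ identity — not valid.
(B) axiom D: valid iff R is serial. R is serial — valid.
(C) axiom T: valid iff R is reflexive. R is reflexive — valid.
(D) Np → NNp (axiom 4) characterises the transitive frames. R is transitive — valid.

B, C, D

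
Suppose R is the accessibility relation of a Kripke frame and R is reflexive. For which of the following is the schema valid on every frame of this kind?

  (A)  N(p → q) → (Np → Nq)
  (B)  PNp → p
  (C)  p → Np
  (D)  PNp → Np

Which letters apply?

A reflexive relation is serial.
(A) this is just K, valid on every normal frame.
(B) the dual of axiom B: valid iff R is symmetric. Such an R need not be symmetric — not valid.
(C) p → Np is valid only on frames where every R-edge is a self-loop. Such an R need not be a subset of the identity — not valid.
(D) PNp → Np is the dual of axiom 5; it is valid on a frame exactly when R is euclidean. Such an R need not be euclidean, so not valid.

A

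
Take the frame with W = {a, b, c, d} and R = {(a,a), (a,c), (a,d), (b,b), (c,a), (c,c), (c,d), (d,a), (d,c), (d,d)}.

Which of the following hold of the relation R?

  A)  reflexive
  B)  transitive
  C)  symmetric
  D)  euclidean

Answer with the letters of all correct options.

(A) reflexive: each world relates to itself.
(B) transitive: R is closed under composition.
(C) symmetric: every R-edge is matched by its reverse.
(D) euclidean: any two R-successors of the same world are R-related.

A, B, C, D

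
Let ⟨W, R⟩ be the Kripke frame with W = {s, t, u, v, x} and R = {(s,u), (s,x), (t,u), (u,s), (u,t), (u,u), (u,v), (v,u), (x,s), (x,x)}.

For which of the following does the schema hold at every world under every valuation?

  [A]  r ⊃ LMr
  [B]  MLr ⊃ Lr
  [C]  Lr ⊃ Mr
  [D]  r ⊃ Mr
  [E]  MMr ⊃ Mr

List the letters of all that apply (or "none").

R is not reflexive: not s R s.
R is symmetric: every R-edge is matched by its reverse.
R is not transitive: s R u and u R s but not s R s.
R is not euclidean: s R u and s R x but not u R x.
R is serial: every world has an R-successor.
(A) r ⊃ LMr (axiom B) characterises the symmetric frames. R is symmetric — valid.
(B) MLr ⊃ Lr is the dual of axiom 5, which corresponds to the euclidean property. R is not euclidean — not valid.
(C) Lr ⊃ Mr is axiom D; it is valid on a frame exactly when R is serial. R is serial, so valid.
(D) r ⊃ Mr is the dual of axiom T; it is valid on a frame exactly when R is reflexive. R is not reflexive, so not valid.
(E) MMr ⊃ Mr is the dual of axiom 4, which corresponds to transitivity. R is not transitive — not valid.

A, C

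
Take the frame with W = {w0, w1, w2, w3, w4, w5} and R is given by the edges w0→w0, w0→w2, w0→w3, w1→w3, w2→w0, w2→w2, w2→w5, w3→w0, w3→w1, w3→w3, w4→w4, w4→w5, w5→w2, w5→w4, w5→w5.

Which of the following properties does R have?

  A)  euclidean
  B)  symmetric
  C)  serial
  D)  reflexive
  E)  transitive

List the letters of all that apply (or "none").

(A) not euclidean: w0 R w2 and w0 R w3 but not w2 R w3.
(B) symmetric: every R-edge is matched by its reverse.
(C) serial: every world has an R-successor.
(D) not reflexive: not w1 R w1.
(E) not transitive: w0 R w2 and w2 R w5 but not w0 R w5.

B, C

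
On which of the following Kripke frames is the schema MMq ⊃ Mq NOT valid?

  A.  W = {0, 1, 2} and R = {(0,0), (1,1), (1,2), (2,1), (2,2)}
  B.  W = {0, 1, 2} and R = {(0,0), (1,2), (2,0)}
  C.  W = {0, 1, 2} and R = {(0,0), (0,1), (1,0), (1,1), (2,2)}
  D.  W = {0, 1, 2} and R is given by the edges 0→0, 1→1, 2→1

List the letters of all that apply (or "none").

B

The schema MMq ⊃ Mq is the dual of axiom 4; it is valid on a frame iff R is transitive.
(A) R is transitive (R is closed under composition), so the schema is valid here.
(B) R is not transitive (1 R 2 and 2 R 0 but not 1 R 0), so the schema fails here.
(C) R is transitive (R is closed under composition), so the schema is valid here.
(D) R is transitive (R is closed under composition), so the schema is valid here.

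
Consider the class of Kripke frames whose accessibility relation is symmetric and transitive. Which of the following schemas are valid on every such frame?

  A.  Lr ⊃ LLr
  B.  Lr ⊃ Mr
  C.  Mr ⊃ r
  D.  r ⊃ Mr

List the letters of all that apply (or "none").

A symmetric transitive relation is euclidean (uRv and uRw give vRu by symmetry, then vRw by transitivity).
(A) axiom 4: valid iff R is transitive. Every such R is transitive — valid.
(B) Lr ⊃ Mr is axiom D, which corresponds to seriality. Such an R need not be serial — not valid.
(C) Mr ⊃ r is valid only on frames where every R-edge is a self-loop. Such an R need not be a subset of the identity — not valid.
(D) the dual of axiom T: valid iff R is reflexive. Such an R need not be reflexive — not valid.

A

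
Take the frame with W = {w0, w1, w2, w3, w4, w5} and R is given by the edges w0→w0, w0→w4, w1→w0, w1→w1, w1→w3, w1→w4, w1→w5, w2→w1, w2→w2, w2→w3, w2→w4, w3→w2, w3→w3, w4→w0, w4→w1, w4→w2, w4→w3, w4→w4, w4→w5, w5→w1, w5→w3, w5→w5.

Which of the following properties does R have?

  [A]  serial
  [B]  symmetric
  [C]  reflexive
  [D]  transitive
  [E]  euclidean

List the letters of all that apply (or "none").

(A) serial: every world has an R-successor.
(B) not symmetric: w1 R w0 but not w0 R w1.
(C) reflexive: each world relates to itself.
(D) not transitive: w0 R w4 and w4 R w1 but not w0 R w1.
(E) not euclidean: w1 R w0 and w1 R w1 but not w0 R w1.

A, C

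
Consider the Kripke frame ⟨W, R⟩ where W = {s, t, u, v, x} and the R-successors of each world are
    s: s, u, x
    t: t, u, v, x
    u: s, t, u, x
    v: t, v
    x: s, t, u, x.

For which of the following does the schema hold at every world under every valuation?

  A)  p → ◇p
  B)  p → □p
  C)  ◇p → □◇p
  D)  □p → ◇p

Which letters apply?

A, D

R is reflexive: each world relates to itself.
R is not euclidean: t R u and t R v but not u R v.
R is serial: every world has an R-successor.
R is not a subset of the identity: s R u with s ≠ u.
(A) p → ◇p is the dual of axiom T; it is valid on a frame exactly when R is reflexive. R is reflexive, so valid.
(B) p → □p is valid only on frames where every R-edge is a self-loop. Here R ⊄ identity — not valid.
(C) ◇p → □◇p (axiom 5) characterises the euclidean frames. R is not euclidean — not valid.
(D) □p → ◇p is axiom D, which corresponds to seriality. R is serial — valid.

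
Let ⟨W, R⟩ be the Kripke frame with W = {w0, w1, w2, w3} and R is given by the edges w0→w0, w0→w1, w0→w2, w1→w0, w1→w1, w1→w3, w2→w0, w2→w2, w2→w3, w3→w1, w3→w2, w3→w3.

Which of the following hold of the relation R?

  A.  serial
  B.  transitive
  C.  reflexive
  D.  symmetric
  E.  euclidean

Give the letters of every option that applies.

A, C, D

(A) serial: every world has an R-successor.
(B) not transitive: w0 R w1 and w1 R w3 but not w0 R w3.
(C) reflexive: each world relates to itself.
(D) symmetric: every R-edge is matched by its reverse.
(E) not euclidean: w0 R w1 and w0 R w2 but not w1 R w2.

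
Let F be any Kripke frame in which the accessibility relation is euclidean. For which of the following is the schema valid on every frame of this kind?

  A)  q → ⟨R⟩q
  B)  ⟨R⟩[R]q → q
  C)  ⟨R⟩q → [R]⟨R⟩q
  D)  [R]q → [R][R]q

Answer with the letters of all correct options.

(A) q → ⟨R⟩q is the dual of axiom T; it is valid on a frame exactly when R is reflexive. Such an R need not be reflexive, so not valid.
(B) ⟨R⟩[R]q → q (the dual of axiom B) characterises the symmetric frames. Such an R need not be symmetric — not valid.
(C) axiom 5: valid iff R is euclidean. Every such R is euclidean — valid.
(D) axiom 4: valid iff R is transitive. Such an R need not be transitive — not valid.

C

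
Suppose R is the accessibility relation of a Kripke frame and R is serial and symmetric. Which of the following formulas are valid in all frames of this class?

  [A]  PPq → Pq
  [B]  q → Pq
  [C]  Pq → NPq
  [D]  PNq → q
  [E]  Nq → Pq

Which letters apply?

(A) the dual of axiom 4: valid iff R is transitive. Such an R need not be transitive — not valid.
(B) q → Pq is the dual of axiom T; it is valid on a frame exactly when R is reflexive. Such an R need not be reflexive, so not valid.
(C) Pq → NPq is axiom 5; it is valid on a frame exactly when R is euclidean. Such an R need not be euclidean, so not valid.
(D) PNq → q is the dual of axiom B, which corresponds to symmetry. Every such R is symmetric — valid.
(E) Nq → Pq (axiom D) characterises the serial frames. Every such R is serial — valid.

D, E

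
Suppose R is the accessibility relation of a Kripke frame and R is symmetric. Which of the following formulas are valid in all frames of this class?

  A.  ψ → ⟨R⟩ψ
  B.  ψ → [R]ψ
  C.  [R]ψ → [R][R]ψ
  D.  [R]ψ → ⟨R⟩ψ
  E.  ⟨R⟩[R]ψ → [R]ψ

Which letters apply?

none

(A) ψ → ⟨R⟩ψ is the dual of axiom T; it is valid on a frame exactly when R is reflexive. Such an R need not be reflexive, so not valid.
(B) ψ → [R]ψ is valid only on frames where every R-edge is a self-loop. Such an R need not be a subset of the identity — not valid.
(C) [R]ψ → [R][R]ψ is axiom 4, which corresponds to transitivity. Such an R need not be transitive — not valid.
(D) [R]ψ → ⟨R⟩ψ is axiom D; it is valid on a frame exactly when R is serial. Such an R need not be serial, so not valid.
(E) the dual of axiom 5: valid iff R is euclidean. Such an R need not be euclidean — not valid.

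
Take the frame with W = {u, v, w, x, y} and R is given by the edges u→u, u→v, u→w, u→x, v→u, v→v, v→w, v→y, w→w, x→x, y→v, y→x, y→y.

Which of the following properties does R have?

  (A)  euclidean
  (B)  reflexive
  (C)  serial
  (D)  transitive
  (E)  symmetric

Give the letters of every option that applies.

(A) not euclidean: u R v and u R x but not v R x.
(B) reflexive: each world relates to itself.
(C) serial: every world has an R-successor.
(D) not transitive: u R v and v R y but not u R y.
(E) not symmetric: u R w but not w R u.

B, C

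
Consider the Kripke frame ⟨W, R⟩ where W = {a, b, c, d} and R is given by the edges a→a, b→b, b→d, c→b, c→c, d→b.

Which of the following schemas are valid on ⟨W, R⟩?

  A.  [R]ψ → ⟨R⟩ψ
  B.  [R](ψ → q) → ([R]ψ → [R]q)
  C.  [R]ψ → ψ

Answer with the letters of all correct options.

R is not reflexive: not d R d.
R is serial: every world has an R-successor.
(A) axiom D: valid iff R is serial. R is serial — valid.
(B) [R](ψ → q) → ([R]ψ → [R]q) is axiom K, valid on every Kripke frame — valid.
(C) axiom T: valid iff R is reflexive. R is not reflexive — not valid.

A, B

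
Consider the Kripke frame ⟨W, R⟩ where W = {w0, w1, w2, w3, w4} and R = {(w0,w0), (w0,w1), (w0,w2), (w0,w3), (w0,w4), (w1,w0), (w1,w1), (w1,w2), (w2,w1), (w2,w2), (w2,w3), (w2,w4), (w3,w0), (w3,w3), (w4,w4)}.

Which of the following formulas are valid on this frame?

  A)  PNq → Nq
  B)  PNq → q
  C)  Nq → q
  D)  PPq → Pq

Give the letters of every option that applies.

R is reflexive: each world relates to itself.
R is not symmetric: w0 R w2 but not w2 R w0.
R is not transitive: w1 R w0 and w0 R w3 but not w1 R w3.
R is not euclidean: w0 R w1 and w0 R w3 but not w1 R w3.
(A) PNq → Nq is the dual of axiom 5, which corresponds to the euclidean property. R is not euclidean — not valid.
(B) PNq → q is the dual of axiom B; it is valid on a frame exactly when R is symmetric. R is not symmetric, so not valid.
(C) Nq → q is axiom T; it is valid on a frame exactly when R is reflexive. R is reflexive, so valid.
(D) PPq → Pq is the dual of axiom 4; it is valid on a frame exactly when R is transitive. R is not transitive, so not valid.

C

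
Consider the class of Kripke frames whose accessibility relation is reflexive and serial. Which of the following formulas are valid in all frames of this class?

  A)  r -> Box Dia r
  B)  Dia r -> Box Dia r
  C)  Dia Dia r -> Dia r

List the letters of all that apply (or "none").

(A) r -> Box Dia r is axiom B; it is valid on a frame exactly when R is symmetric. Such an R need not be symmetric, so not valid.
(B) Dia r -> Box Dia r (axiom 5) characterises the euclidean frames. Such an R need not be euclidean — not valid.
(C) Dia Dia r -> Dia r is the dual of axiom 4, which corresponds to transitivity. Such an R need not be transitive — not valid.

none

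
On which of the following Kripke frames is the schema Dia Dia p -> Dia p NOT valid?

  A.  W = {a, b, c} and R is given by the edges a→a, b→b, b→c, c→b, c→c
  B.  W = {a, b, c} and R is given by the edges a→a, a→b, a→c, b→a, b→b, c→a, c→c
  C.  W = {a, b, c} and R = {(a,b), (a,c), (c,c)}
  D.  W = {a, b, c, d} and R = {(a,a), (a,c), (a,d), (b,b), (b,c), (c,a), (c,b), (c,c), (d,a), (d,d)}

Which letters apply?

B, D

The schema Dia Dia p -> Dia p is the dual of axiom 4; it is valid on a frame iff R is transitive.
(A) R is transitive (R is closed under composition), so the schema is valid here.
(B) R is not transitive (b R a and a R c but not b R c), so the schema fails here.
(C) R is transitive (R is closed under composition), so the schema is valid here.
(D) R is not transitive (a R c and c R b but not a R b), so the schema fails here.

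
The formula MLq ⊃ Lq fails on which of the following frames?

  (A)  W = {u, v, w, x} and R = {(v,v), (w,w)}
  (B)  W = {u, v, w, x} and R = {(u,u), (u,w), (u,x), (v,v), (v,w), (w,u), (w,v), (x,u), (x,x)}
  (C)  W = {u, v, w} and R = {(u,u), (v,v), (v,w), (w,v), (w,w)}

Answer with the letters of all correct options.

B

The schema MLq ⊃ Lq is the dual of axiom 5; it is valid on a frame iff R is euclidean.
(A) R is euclidean (any two R-successors of the same world are R-related), so the schema is valid here.
(B) R is not euclidean (u R w and u R x but not w R x), so the schema fails here.
(C) R is euclidean (any two R-successors of the same world are R-related), so the schema is valid here.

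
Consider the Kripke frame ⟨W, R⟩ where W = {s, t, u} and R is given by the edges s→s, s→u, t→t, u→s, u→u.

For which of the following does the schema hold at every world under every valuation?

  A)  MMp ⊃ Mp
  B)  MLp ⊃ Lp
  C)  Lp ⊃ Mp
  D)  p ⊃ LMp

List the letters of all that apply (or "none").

R is symmetric: every R-edge is matched by its reverse.
R is transitive: R is closed under composition.
R is euclidean: any two R-successors of the same world are R-related.
R is serial: every world has an R-successor.
(A) MMp ⊃ Mp (the dual of axiom 4) characterises the transitive frames. R is transitive — valid.
(B) MLp ⊃ Lp is the dual of axiom 5, which corresponds to the euclidean property. R is euclidean — valid.
(C) Lp ⊃ Mp (axiom D) characterises the serial frames. R is serial — valid.
(D) p ⊃ LMp is axiom B, which corresponds to symmetry. R is symmetric — valid.

A, B, C, D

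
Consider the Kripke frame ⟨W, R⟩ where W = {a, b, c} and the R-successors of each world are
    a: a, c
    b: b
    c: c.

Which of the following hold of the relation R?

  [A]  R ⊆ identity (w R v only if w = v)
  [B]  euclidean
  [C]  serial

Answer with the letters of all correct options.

C

(A) not ⊆ identity: a R c with a ≠ c.
(B) not euclidean: a R c and a R a but not c R a.
(C) serial: every world has an R-successor.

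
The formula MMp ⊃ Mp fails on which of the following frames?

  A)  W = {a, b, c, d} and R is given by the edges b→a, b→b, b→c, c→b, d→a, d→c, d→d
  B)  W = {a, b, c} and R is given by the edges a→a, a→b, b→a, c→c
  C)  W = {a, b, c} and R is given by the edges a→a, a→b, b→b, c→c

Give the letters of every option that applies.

The schema MMp ⊃ Mp is the dual of axiom 4; it is valid on a frame iff R is transitive.
(A) R is not transitive (c R b and b R a but not c R a), so the schema fails here.
(B) R is not transitive (b R a and a R b but not b R b), so the schema fails here.
(C) R is transitive (R is closed under composition), so the schema is valid here.

A, B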